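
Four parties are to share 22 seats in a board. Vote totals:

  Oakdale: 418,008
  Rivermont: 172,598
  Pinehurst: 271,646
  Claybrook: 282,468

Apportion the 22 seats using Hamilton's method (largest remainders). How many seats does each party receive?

Oakdale 8; Rivermont 3; Pinehurst 5; Claybrook 6

The standard divisor is 1144720/22 ≈ 52032.727.
Standard quotas: Oakdale 8.0336, Rivermont 3.3171, Pinehurst 5.2207, Claybrook 5.4287.
Lower quotas: Oakdale 8, Rivermont 3, Pinehurst 5, Claybrook 5 (sum 21, leaving 1 seat).
Remainders in descending order: Claybrook 0.4287, Rivermont 0.3171, Pinehurst 0.2207, Oakdale 0.0336.
The surplus seat goes to Claybrook.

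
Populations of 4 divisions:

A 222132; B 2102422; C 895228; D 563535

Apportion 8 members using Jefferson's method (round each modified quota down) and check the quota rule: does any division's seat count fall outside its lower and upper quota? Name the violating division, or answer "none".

none

Standard quotas: A 0.470, B 4.446, C 1.893, D 1.192.
Jefferson allocation: A 0, B 5, C 2, D 1.
Every allocation lies between the lower and upper quota.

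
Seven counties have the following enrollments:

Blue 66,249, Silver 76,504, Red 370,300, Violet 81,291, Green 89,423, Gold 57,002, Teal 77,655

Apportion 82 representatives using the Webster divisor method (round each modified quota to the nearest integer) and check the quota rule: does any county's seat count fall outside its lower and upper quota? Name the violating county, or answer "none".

Red

Standard quotas: Blue 6.638, Silver 7.665, Red 37.101, Violet 8.145, Green 8.960, Gold 5.711, Teal 7.780.
Webster allocation: Blue 7, Silver 8, Red 36, Violet 8, Green 9, Gold 6, Teal 8.
Red has quota 37.101 (lower 37, upper 38) but receives 36 — outside the quota interval.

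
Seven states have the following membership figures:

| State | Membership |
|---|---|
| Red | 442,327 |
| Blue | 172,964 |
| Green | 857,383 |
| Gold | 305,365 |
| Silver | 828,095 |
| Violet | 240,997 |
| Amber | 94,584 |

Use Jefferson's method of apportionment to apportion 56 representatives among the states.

Red=9, Blue=3, Green=17, Gold=6, Silver=16, Violet=4, Amber=1

Standard divisor 2941715/56 ≈ 52530.625; standard quotas: Red 8.420, Blue 3.293, Green 16.322, Gold 5.813, Silver 15.764, Violet 4.588, Amber 1.801.
Rounding down gives 8, 3, 16, 5, 15, 4, 1 = 52 seats, so the divisor must be adjusted.
With modified divisor 48900: modified quotas Red 9.046, Blue 3.537, Green 17.533, Gold 6.245, Silver 16.934, Violet 4.928, Amber 1.934.
Rounding down: Red 9, Blue 3, Green 17, Gold 6, Silver 16, Violet 4, Amber 1 (total 56).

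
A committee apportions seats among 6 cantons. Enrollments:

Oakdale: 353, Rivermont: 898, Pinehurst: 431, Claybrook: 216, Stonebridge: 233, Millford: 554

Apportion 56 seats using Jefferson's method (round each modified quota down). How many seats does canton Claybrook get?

Standard divisor 2685/56 ≈ 47.946; standard quotas: Oakdale 7.362, Rivermont 18.729, Pinehurst 8.989, Claybrook 4.505, Stonebridge 4.860, Millford 11.555.
Rounding down gives 7, 18, 8, 4, 4, 11 = 52 seats, so the divisor must be adjusted.
With modified divisor 46: modified quotas Oakdale 7.674, Rivermont 19.522, Pinehurst 9.370, Claybrook 4.696, Stonebridge 5.065, Millford 12.043.
Rounding down: Oakdale 7, Rivermont 19, Pinehurst 9, Claybrook 4, Stonebridge 5, Millford 12 (total 56).
Claybrook receives 4.

4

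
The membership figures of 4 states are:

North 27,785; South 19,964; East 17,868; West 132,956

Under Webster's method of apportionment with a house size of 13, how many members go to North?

2

Standard divisor 198573/13 ≈ 15274.846; standard quotas: North 1.819, South 1.307, East 1.170, West 8.704.
Rounding to the nearest integer gives North 2, South 1, East 1, West 9 — total 13, matching the house size, so no adjustment is needed.
North receives 2.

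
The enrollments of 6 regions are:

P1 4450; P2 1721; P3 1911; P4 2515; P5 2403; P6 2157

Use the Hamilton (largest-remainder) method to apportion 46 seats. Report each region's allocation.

The standard divisor is 15157/46 ≈ 329.5.
Standard quotas: P1 13.505, P2 5.223, P3 5.800, P4 7.633, P5 7.293, P6 6.546.
Lower quotas: P1 13, P2 5, P3 5, P4 7, P5 7, P6 6 (sum 43, leaving 3 seats).
Remainders in descending order: P3 0.800, P4 0.633, P6 0.546, P1 0.505, P5 0.293, P2 0.223.
Largest remainders: P3, P4, P6 receive the extra seats.

P1: 13, P2: 5, P3: 6, P4: 8, P5: 7, P6: 7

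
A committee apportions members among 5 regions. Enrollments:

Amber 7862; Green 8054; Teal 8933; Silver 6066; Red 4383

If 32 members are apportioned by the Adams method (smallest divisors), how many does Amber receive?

Standard divisor 35298/32 ≈ 1103.062; standard quotas: Amber 7.127, Green 7.301, Teal 8.098, Silver 5.499, Red 3.973.
Rounding up gives 8, 8, 9, 6, 4 = 35 seats, so the divisor must be adjusted.
With modified divisor 1200: modified quotas Amber 6.552, Green 6.712, Teal 7.444, Silver 5.055, Red 3.652.
Rounding up: Amber 7, Green 7, Teal 8, Silver 6, Red 4 (total 32).
Amber receives 7.

7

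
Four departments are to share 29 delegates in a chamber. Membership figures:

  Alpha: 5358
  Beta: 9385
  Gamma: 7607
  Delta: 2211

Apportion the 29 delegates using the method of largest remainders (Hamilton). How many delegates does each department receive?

Alpha 6, Beta 11, Gamma 9, Delta 3

The standard divisor is 24561/29 ≈ 846.931.
Standard quotas: Alpha 6.3264, Beta 11.0812, Gamma 8.9818, Delta 2.6106.
Lower quotas: Alpha 6, Beta 11, Gamma 8, Delta 2 (sum 27, leaving 2 seats).
Remainders in descending order: Gamma 0.9818, Delta 0.6106, Alpha 0.3264, Beta 0.0812.
The surplus seats go to Gamma, Delta.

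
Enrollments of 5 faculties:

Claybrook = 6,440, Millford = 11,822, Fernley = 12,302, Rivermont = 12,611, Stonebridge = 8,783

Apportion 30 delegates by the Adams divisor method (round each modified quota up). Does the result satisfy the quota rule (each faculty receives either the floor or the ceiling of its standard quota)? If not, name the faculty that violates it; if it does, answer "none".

Standard quotas: Claybrook 3.718, Millford 6.826, Fernley 7.103, Rivermont 7.281, Stonebridge 5.071.
Adams allocation: Claybrook 4, Millford 7, Fernley 7, Rivermont 7, Stonebridge 5.
Every allocation lies between the lower and upper quota.

none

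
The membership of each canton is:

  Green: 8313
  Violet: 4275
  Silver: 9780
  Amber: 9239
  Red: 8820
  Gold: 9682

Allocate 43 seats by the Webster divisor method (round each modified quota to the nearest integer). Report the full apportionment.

Green=7, Violet=4, Silver=8, Amber=8, Red=8, Gold=8

Standard divisor 50109/43 ≈ 1165.326; standard quotas: Green 7.134, Violet 3.669, Silver 8.393, Amber 7.928, Red 7.569, Gold 8.308.
Rounding to the nearest integer gives Green 7, Violet 4, Silver 8, Amber 8, Red 8, Gold 8 — total 43, matching the house size, so no adjustment is needed.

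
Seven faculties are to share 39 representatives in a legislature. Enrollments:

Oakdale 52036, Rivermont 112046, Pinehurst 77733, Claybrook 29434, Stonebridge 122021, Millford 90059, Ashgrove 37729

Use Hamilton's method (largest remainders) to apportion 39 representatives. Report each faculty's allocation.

Oakdale=4, Rivermont=8, Pinehurst=6, Claybrook=2, Stonebridge=9, Millford=7, Ashgrove=3

Standard divisor: 521058 ÷ 39 ≈ 13360.462.
Standard quotas: Oakdale 3.8948, Rivermont 8.3864, Pinehurst 5.8181, Claybrook 2.2031, Stonebridge 9.1330, Millford 6.7407, Ashgrove 2.8239.
Lower quotas: Oakdale 3, Rivermont 8, Pinehurst 5, Claybrook 2, Stonebridge 9, Millford 6, Ashgrove 2 (sum 35, leaving 4 seats).
Remainders in descending order: Oakdale 0.8948, Ashgrove 0.8239, Pinehurst 0.8181, Millford 0.7407, Rivermont 0.3864, Claybrook 0.2031, Stonebridge 0.1330.
Largest remainders: Oakdale, Ashgrove, Pinehurst, Millford receive the extra seats.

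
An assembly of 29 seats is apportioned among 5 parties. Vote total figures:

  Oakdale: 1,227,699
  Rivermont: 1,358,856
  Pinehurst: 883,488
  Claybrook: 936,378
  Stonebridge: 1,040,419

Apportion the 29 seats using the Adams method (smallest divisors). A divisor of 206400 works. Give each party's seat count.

Oakdale 6, Rivermont 7, Pinehurst 5, Claybrook 5, Stonebridge 6

With modified divisor 206400: modified quotas Oakdale 5.948, Rivermont 6.584, Pinehurst 4.280, Claybrook 4.537, Stonebridge 5.041.
Rounding up: Oakdale 6, Rivermont 7, Pinehurst 5, Claybrook 5, Stonebridge 6 (total 29).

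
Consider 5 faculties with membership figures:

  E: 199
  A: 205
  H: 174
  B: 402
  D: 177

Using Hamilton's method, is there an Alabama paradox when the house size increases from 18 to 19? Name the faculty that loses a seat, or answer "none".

none

At 18 seats: E 3, A 3, H 3, B 6, D 3.
At 19 seats: E 3, A 3, H 3, B 7, D 3.
No faculty's allocation decreased.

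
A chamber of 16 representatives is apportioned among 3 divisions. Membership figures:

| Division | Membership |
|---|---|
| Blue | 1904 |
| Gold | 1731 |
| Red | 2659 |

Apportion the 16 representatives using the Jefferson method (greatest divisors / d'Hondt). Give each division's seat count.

Standard divisor 6294/16 ≈ 393.375; standard quotas: Blue 4.840, Gold 4.400, Red 6.759.
Rounding down gives 4, 4, 6 = 14 seats, so the divisor must be adjusted.
With modified divisor 360: modified quotas Blue 5.289, Gold 4.808, Red 7.386.
Rounding down: Blue 5, Gold 4, Red 7 (total 16).

Blue 5, Gold 4, Red 7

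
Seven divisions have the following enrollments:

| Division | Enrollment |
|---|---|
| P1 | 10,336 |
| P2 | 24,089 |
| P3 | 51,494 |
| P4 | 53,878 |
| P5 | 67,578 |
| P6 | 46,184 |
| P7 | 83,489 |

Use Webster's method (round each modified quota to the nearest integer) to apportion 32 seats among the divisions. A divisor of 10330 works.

P1: 1, P2: 2, P3: 5, P4: 5, P5: 7, P6: 4, P7: 8

With modified divisor 10330: modified quotas P1 1.001, P2 2.332, P3 4.985, P4 5.216, P5 6.542, P6 4.471, P7 8.082.
Rounding to the nearest integer: P1 1, P2 2, P3 5, P4 5, P5 7, P6 4, P7 8 (total 32).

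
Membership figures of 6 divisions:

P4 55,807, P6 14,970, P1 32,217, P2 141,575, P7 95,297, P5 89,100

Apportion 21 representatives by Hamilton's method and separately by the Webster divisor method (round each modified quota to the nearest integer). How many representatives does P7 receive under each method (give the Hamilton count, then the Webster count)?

5 and 4

Hamilton: P4 3, P6 1, P1 1, P2 7, P7 5, P5 4.
Webster: P4 3, P6 1, P1 2, P2 7, P7 4, P5 4.
P7 gets 5 under Hamilton and 4 under Webster.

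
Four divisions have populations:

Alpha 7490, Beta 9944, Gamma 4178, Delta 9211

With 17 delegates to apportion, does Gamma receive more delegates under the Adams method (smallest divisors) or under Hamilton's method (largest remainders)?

Adams: Alpha 4, Beta 5, Gamma 3, Delta 5.
Hamilton: Alpha 4, Beta 6, Gamma 2, Delta 5.
Gamma gets 3 under Adams and 2 under Hamilton.

Adams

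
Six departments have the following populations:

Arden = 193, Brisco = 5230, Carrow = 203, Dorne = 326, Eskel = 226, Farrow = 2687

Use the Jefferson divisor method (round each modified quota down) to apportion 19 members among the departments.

Arden=0, Brisco=13, Carrow=0, Dorne=0, Eskel=0, Farrow=6

Standard divisor 8865/19 ≈ 466.579; standard quotas: Arden 0.414, Brisco 11.209, Carrow 0.435, Dorne 0.699, Eskel 0.484, Farrow 5.759.
Rounding down gives 0, 11, 0, 0, 0, 5 = 16 seats, so the divisor must be adjusted.
With modified divisor 400: modified quotas Arden 0.482, Brisco 13.075, Carrow 0.507, Dorne 0.815, Eskel 0.565, Farrow 6.718.
Rounding down: Arden 0, Brisco 13, Carrow 0, Dorne 0, Eskel 0, Farrow 6 (total 19).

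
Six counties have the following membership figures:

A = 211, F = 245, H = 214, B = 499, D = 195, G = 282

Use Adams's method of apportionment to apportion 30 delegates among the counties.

A 4, F 4, H 4, B 9, D 4, G 5

Standard divisor 1646/30 ≈ 54.867; standard quotas: A 3.846, F 4.465, H 3.900, B 9.095, D 3.554, G 5.140.
Rounding up gives 4, 5, 4, 10, 4, 6 = 33 seats, so the divisor must be adjusted.
With modified divisor 62: modified quotas A 3.403, F 3.952, H 3.452, B 8.048, D 3.145, G 4.548.
Rounding up: A 4, F 4, H 4, B 9, D 4, G 5 (total 30).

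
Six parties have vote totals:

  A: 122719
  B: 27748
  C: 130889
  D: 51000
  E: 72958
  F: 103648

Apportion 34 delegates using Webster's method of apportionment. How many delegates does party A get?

Standard divisor 508962/34 ≈ 14969.471; standard quotas: A 8.198, B 1.854, C 8.744, D 3.407, E 4.874, F 6.924.
Rounding to the nearest integer gives A 8, B 2, C 9, D 3, E 5, F 7 — total 34, matching the house size, so no adjustment is needed.
A receives 8.

8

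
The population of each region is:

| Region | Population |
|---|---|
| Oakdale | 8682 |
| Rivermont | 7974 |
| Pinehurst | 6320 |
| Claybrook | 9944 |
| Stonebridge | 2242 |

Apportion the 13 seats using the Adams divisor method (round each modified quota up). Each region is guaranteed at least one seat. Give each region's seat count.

Oakdale: 3; Rivermont: 3; Pinehurst: 2; Claybrook: 4; Stonebridge: 1

Standard divisor 35162/13 ≈ 2704.769; standard quotas: Oakdale 3.210, Rivermont 2.948, Pinehurst 2.337, Claybrook 3.676, Stonebridge 0.829.
Rounding up gives 4, 3, 3, 4, 1 = 15 seats, so the divisor must be adjusted.
With modified divisor 3200: modified quotas Oakdale 2.713, Rivermont 2.492, Pinehurst 1.975, Claybrook 3.107, Stonebridge 0.701.
Rounding up: Oakdale 3, Rivermont 3, Pinehurst 2, Claybrook 4, Stonebridge 1 (total 13).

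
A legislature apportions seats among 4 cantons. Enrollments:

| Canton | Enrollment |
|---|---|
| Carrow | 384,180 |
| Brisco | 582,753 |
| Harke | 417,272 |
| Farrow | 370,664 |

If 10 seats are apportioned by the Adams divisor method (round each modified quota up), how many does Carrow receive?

2

Standard divisor 1754869/10 ≈ 175486.9; standard quotas: Carrow 2.189, Brisco 3.321, Harke 2.378, Farrow 2.112.
Rounding up gives 3, 4, 3, 3 = 13 seats, so the divisor must be adjusted.
With modified divisor 201400: modified quotas Carrow 1.908, Brisco 2.894, Harke 2.072, Farrow 1.840.
Rounding up: Carrow 2, Brisco 3, Harke 3, Farrow 2 (total 10).
Carrow receives 2.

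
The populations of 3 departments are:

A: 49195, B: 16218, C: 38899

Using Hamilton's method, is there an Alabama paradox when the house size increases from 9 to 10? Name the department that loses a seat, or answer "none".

At 9 seats: A 4, B 2, C 3.
At 10 seats: A 5, B 1, C 4.
B drops from 2 to 1.

B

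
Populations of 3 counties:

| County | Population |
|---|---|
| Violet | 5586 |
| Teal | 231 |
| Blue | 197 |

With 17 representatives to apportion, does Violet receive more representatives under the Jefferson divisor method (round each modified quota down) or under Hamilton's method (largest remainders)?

Jefferson

Jefferson: Violet 17, Teal 0, Blue 0.
Hamilton: Violet 16, Teal 1, Blue 0.
Violet gets 17 under Jefferson and 16 under Hamilton.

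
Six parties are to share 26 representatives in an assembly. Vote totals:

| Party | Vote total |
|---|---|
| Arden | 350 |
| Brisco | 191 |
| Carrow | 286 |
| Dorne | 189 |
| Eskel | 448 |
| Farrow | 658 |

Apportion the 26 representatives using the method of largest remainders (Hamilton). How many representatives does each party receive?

The standard divisor is 2122/26 ≈ 81.615.
Standard quotas: Arden 4.288, Brisco 2.340, Carrow 3.504, Dorne 2.316, Eskel 5.489, Farrow 8.062.
Lower quotas: Arden 4, Brisco 2, Carrow 3, Dorne 2, Eskel 5, Farrow 8 (sum 24, leaving 2 seats).
Remainders in descending order: Carrow 0.504, Eskel 0.489, Brisco 0.340, Dorne 0.316, Arden 0.288, Farrow 0.062.
Largest remainders: Carrow, Eskel receive the extra seats.

Arden 4, Brisco 2, Carrow 4, Dorne 2, Eskel 6, Farrow 8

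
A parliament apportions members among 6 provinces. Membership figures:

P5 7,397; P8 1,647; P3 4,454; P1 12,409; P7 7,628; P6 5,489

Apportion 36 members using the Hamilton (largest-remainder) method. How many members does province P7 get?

The standard divisor is 39024/36 = 1084.
Standard quotas: P5 6.8238, P8 1.5194, P3 4.1089, P1 11.4474, P7 7.0369, P6 5.0637.
Lower quotas: P5 6, P8 1, P3 4, P1 11, P7 7, P6 5 (sum 34, leaving 2 seats).
Remainders in descending order: P5 0.8238, P8 0.5194, P1 0.4474, P3 0.1089, P6 0.0637, P7 0.0369.
The surplus seats go to P5, P8.
P7 receives 7.

7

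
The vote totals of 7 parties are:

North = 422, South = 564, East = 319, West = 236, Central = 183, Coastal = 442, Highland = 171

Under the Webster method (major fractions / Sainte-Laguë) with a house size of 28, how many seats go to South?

Standard divisor 2337/28 ≈ 83.464; standard quotas: North 5.056, South 6.757, East 3.822, West 2.828, Central 2.193, Coastal 5.296, Highland 2.049.
Rounding to the nearest integer gives North 5, South 7, East 4, West 3, Central 2, Coastal 5, Highland 2 — total 28, matching the house size, so no adjustment is needed.
South receives 7.

7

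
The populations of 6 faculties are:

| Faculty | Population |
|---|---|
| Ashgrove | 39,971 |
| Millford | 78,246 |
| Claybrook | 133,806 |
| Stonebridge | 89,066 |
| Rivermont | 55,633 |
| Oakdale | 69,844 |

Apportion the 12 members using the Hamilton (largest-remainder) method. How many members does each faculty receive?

Ashgrove 1, Millford 2, Claybrook 4, Stonebridge 2, Rivermont 1, Oakdale 2

The standard divisor is 466566/12 ≈ 38880.5.
Standard quotas: Ashgrove 1.0280, Millford 2.0125, Claybrook 3.4415, Stonebridge 2.2908, Rivermont 1.4309, Oakdale 1.7964.
Lower quotas: Ashgrove 1, Millford 2, Claybrook 3, Stonebridge 2, Rivermont 1, Oakdale 1 (sum 10, leaving 2 seats).
Remainders in descending order: Oakdale 0.7964, Claybrook 0.4415, Rivermont 0.4309, Stonebridge 0.2908, Ashgrove 0.0280, Millford 0.0125.
Largest remainders: Oakdale, Claybrook receive the extra seats.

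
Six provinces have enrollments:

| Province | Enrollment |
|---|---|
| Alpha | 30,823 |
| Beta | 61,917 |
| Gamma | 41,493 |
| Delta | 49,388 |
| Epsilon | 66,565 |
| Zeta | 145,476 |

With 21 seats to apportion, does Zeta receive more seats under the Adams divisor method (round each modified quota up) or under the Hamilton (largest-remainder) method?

Adams: Alpha 2, Beta 3, Gamma 2, Delta 3, Epsilon 4, Zeta 7.
Hamilton: Alpha 2, Beta 3, Gamma 2, Delta 3, Epsilon 3, Zeta 8.
Zeta gets 7 under Adams and 8 under Hamilton.

Hamilton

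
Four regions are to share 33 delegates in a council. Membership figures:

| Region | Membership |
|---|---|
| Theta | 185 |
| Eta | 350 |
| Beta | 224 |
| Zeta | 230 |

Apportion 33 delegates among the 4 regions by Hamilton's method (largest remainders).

Total 989; standard divisor 989/33 ≈ 29.97.
Standard quotas: Theta 6.173, Eta 11.678, Beta 7.474, Zeta 7.674.
Lower quotas: Theta 6, Eta 11, Beta 7, Zeta 7 (sum 31, leaving 2 seats).
Remainders in descending order: Eta 0.678, Zeta 0.674, Beta 0.474, Theta 0.173.
The surplus seats go to Eta, Zeta.

Theta: 6; Eta: 12; Beta: 7; Zeta: 8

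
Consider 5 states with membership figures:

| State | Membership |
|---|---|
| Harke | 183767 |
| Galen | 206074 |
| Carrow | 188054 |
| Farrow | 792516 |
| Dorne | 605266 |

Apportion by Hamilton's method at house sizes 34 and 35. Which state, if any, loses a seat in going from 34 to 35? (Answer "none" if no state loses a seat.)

At 34 seats: Harke 3, Galen 4, Carrow 3, Farrow 14, Dorne 10.
At 35 seats: Harke 3, Galen 4, Carrow 3, Farrow 14, Dorne 11.
No state's allocation decreased.

none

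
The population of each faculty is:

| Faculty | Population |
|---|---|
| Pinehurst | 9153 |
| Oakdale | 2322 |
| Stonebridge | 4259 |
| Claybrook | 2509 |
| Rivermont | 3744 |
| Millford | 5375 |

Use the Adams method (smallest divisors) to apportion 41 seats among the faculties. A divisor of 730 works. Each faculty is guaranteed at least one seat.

With modified divisor 730: modified quotas Pinehurst 12.538, Oakdale 3.181, Stonebridge 5.834, Claybrook 3.437, Rivermont 5.129, Millford 7.363.
Rounding up: Pinehurst 13, Oakdale 4, Stonebridge 6, Claybrook 4, Rivermont 6, Millford 8 (total 41).

Pinehurst 13, Oakdale 4, Stonebridge 6, Claybrook 4, Rivermont 6, Millford 8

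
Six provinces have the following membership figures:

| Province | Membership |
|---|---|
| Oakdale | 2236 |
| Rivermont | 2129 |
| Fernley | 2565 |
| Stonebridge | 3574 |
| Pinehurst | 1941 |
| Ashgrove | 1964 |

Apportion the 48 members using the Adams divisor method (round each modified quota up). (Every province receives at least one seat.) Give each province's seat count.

Standard divisor 14409/48 ≈ 300.188; standard quotas: Oakdale 7.449, Rivermont 7.092, Fernley 8.545, Stonebridge 11.906, Pinehurst 6.466, Ashgrove 6.543.
Rounding up gives 8, 8, 9, 12, 7, 7 = 51 seats, so the divisor must be adjusted.
With modified divisor 322: modified quotas Oakdale 6.944, Rivermont 6.612, Fernley 7.966, Stonebridge 11.099, Pinehurst 6.028, Ashgrove 6.099.
Rounding up: Oakdale 7, Rivermont 7, Fernley 8, Stonebridge 12, Pinehurst 7, Ashgrove 7 (total 48).

Oakdale: 7, Rivermont: 7, Fernley: 8, Stonebridge: 12, Pinehurst: 7, Ashgrove: 7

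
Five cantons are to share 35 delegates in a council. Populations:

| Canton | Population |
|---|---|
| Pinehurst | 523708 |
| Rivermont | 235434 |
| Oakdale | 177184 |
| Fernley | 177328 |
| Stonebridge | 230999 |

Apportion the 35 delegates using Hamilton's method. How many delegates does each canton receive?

Pinehurst=14, Rivermont=6, Oakdale=4, Fernley=5, Stonebridge=6

The standard divisor is 1344653/35 ≈ 38418.657.
Standard quotas: Pinehurst 13.6316, Rivermont 6.1281, Oakdale 4.6119, Fernley 4.6157, Stonebridge 6.0127.
Lower quotas: Pinehurst 13, Rivermont 6, Oakdale 4, Fernley 4, Stonebridge 6 (sum 33, leaving 2 seats).
Remainders in descending order: Pinehurst 0.6316, Fernley 0.6157, Oakdale 0.6119, Rivermont 0.1281, Stonebridge 0.0127.
Largest remainders: Pinehurst, Fernley receive the extra seats.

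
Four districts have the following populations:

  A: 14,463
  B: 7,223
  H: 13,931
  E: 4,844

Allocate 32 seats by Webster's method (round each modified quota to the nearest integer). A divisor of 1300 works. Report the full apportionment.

With modified divisor 1300: modified quotas A 11.125, B 5.556, H 10.716, E 3.726.
Rounding to the nearest integer: A 11, B 6, H 11, E 4 (total 32).

A 11; B 6; H 11; E 4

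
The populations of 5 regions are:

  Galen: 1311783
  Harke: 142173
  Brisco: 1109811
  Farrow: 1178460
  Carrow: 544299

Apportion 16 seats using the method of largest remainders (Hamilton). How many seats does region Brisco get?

Total 4286526; standard divisor 4286526/16 ≈ 267907.875.
Standard quotas: Galen 4.8964, Harke 0.5307, Brisco 4.1425, Farrow 4.3988, Carrow 2.0317.
Lower quotas: Galen 4, Harke 0, Brisco 4, Farrow 4, Carrow 2 (sum 14, leaving 2 seats).
Remainders in descending order: Galen 0.8964, Harke 0.5307, Farrow 0.3988, Brisco 0.1425, Carrow 0.0317.
The surplus seats go to Galen, Harke.
Brisco receives 4.

4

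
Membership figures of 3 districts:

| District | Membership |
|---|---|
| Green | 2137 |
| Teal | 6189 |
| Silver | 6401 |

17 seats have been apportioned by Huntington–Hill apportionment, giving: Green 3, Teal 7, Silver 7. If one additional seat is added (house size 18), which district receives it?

Priority for the next seat is population ÷ (√(s·(s+1))).
Priorities: Green 616.899, Teal 827.040, Silver 855.370.
Highest priority: Silver.

Silver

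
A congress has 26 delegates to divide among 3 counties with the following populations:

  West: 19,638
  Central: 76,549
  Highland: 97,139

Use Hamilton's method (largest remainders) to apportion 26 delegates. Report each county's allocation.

West 3; Central 10; Highland 13

Standard divisor: 193326 ÷ 26 ≈ 7435.615.
Standard quotas: West 2.6411, Central 10.2949, Highland 13.0640.
Lower quotas: West 2, Central 10, Highland 13 (sum 25, leaving 1 seat).
Remainders in descending order: West 0.6411, Central 0.2949, Highland 0.0640.
The surplus seat goes to West.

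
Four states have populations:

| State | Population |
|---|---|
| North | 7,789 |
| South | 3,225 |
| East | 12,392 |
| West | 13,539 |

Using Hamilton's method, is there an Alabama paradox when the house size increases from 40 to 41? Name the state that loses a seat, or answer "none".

South

At 40 seats: North 8, South 4, East 13, West 15.
At 41 seats: North 9, South 3, East 14, West 15.
South drops from 4 to 3.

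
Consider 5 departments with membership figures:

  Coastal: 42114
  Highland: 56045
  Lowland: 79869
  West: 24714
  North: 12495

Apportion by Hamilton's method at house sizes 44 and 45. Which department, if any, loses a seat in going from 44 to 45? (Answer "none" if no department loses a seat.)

North

At 44 seats: Coastal 9, Highland 11, Lowland 16, West 5, North 3.
At 45 seats: Coastal 9, Highland 12, Lowland 17, West 5, North 2.
North drops from 3 to 2.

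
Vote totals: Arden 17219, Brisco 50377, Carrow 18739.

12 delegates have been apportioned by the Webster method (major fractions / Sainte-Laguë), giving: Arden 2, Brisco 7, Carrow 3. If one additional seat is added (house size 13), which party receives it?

Priority for the next seat is population ÷ (current seats + 0.5).
Priorities: Arden 6887.600, Brisco 6716.933, Carrow 5354.000.
Highest priority: Arden.

Arden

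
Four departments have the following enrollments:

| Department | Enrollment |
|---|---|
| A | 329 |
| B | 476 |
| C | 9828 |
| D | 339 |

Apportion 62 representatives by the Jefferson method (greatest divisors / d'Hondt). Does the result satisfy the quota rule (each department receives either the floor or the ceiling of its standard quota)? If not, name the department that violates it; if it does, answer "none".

Standard quotas: A 1.859, B 2.690, C 55.536, D 1.916.
Jefferson allocation: A 1, B 2, C 57, D 2.
C has quota 55.536 (lower 55, upper 56) but receives 57 — outside the quota interval.

C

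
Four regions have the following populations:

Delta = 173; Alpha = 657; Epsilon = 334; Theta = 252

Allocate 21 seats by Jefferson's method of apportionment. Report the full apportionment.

Delta 2, Alpha 10, Epsilon 5, Theta 4

Standard divisor 1416/21 ≈ 67.429; standard quotas: Delta 2.566, Alpha 9.744, Epsilon 4.953, Theta 3.737.
Rounding down gives 2, 9, 4, 3 = 18 seats, so the divisor must be adjusted.
With modified divisor 60: modified quotas Delta 2.883, Alpha 10.950, Epsilon 5.567, Theta 4.200.
Rounding down: Delta 2, Alpha 10, Epsilon 5, Theta 4 (total 21).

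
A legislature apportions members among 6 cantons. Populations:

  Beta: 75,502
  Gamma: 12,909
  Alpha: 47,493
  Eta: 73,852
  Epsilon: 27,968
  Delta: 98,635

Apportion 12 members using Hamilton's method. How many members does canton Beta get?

Total 336359; standard divisor 336359/12 ≈ 28029.917.
Standard quotas: Beta 2.6936, Gamma 0.4605, Alpha 1.6944, Eta 2.6348, Epsilon 0.9978, Delta 3.5189.
Lower quotas: Beta 2, Gamma 0, Alpha 1, Eta 2, Epsilon 0, Delta 3 (sum 8, leaving 4 seats).
Remainders in descending order: Epsilon 0.9978, Alpha 0.6944, Beta 0.6936, Eta 0.6348, Delta 0.5189, Gamma 0.4605.
Largest remainders: Epsilon, Alpha, Beta, Eta receive the extra seats.
Beta receives 3.

3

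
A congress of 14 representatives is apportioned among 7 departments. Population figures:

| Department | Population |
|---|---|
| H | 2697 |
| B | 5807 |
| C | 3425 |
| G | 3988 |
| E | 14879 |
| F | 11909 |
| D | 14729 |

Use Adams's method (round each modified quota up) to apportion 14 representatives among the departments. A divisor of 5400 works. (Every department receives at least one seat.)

H 1, B 2, C 1, G 1, E 3, F 3, D 3

With modified divisor 5400: modified quotas H 0.499, B 1.075, C 0.634, G 0.739, E 2.755, F 2.205, D 2.728.
Rounding up: H 1, B 2, C 1, G 1, E 3, F 3, D 3 (total 14).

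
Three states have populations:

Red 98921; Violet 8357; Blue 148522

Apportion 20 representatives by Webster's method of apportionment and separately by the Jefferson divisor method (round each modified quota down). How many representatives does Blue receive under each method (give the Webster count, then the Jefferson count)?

11 and 12

Webster: Red 8, Violet 1, Blue 11.
Jefferson: Red 8, Violet 0, Blue 12.
Blue gets 11 under Webster and 12 under Jefferson.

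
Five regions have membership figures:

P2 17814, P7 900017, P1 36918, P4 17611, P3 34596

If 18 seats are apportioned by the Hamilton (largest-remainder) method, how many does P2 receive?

0

Standard divisor: 1006956 ÷ 18 = 55942.
Standard quotas: P2 0.3184, P7 16.0884, P1 0.6599, P4 0.3148, P3 0.6184.
Lower quotas: P2 0, P7 16, P1 0, P4 0, P3 0 (sum 16, leaving 2 seats).
Remainders in descending order: P1 0.6599, P3 0.6184, P2 0.3184, P4 0.3148, P7 0.0884.
The surplus seats go to P1, P3.
P2 receives 0.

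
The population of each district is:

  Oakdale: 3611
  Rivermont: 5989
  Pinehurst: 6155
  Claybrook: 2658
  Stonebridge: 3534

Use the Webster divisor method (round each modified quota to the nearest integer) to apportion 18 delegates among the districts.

Standard divisor 21947/18 ≈ 1219.278; standard quotas: Oakdale 2.962, Rivermont 4.912, Pinehurst 5.048, Claybrook 2.180, Stonebridge 2.898.
Rounding to the nearest integer gives Oakdale 3, Rivermont 5, Pinehurst 5, Claybrook 2, Stonebridge 3 — total 18, matching the house size, so no adjustment is needed.

Oakdale: 3; Rivermont: 5; Pinehurst: 5; Claybrook: 2; Stonebridge: 3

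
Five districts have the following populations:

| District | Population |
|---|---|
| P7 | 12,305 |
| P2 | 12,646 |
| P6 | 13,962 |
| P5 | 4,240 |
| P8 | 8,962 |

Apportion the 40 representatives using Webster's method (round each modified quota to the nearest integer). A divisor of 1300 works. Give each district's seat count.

P7: 9; P2: 10; P6: 11; P5: 3; P8: 7

With modified divisor 1300: modified quotas P7 9.465, P2 9.728, P6 10.740, P5 3.262, P8 6.894.
Rounding to the nearest integer: P7 9, P2 10, P6 11, P5 3, P8 7 (total 40).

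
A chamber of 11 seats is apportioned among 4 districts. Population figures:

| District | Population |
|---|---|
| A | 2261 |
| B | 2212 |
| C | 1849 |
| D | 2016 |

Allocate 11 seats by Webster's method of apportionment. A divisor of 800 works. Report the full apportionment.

A: 3; B: 3; C: 2; D: 3

With modified divisor 800: modified quotas A 2.826, B 2.765, C 2.311, D 2.520.
Rounding to the nearest integer: A 3, B 3, C 2, D 3 (total 11).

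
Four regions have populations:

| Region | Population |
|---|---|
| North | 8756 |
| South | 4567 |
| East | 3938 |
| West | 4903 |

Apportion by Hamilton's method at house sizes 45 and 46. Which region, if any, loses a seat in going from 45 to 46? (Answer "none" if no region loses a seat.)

none

At 45 seats: North 18, South 9, East 8, West 10.
At 46 seats: North 18, South 10, East 8, West 10.
No region's allocation decreased.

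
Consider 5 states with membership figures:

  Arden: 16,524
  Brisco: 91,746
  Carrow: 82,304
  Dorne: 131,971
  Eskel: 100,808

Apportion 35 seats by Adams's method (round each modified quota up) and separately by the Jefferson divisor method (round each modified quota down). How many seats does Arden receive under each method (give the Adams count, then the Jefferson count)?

Adams: Arden 2, Brisco 7, Carrow 7, Dorne 11, Eskel 8.
Jefferson: Arden 1, Brisco 8, Carrow 7, Dorne 11, Eskel 8.
Arden gets 2 under Adams and 1 under Jefferson.

2 and 1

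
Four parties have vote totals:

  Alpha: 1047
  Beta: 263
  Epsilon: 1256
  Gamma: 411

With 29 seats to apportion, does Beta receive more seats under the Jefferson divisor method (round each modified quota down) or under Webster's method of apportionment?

Webster

Jefferson: Alpha 10, Beta 2, Epsilon 13, Gamma 4.
Webster: Alpha 10, Beta 3, Epsilon 12, Gamma 4.
Beta gets 2 under Jefferson and 3 under Webster.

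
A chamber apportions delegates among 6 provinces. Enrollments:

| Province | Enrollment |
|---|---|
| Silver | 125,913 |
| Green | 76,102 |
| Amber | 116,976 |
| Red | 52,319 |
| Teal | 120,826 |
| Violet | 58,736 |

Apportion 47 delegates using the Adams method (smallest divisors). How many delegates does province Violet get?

5

Standard divisor 550872/47 ≈ 11720.681; standard quotas: Silver 10.743, Green 6.493, Amber 9.980, Red 4.464, Teal 10.309, Violet 5.011.
Rounding up gives 11, 7, 10, 5, 11, 6 = 50 seats, so the divisor must be adjusted.
With modified divisor 12640: modified quotas Silver 9.961, Green 6.021, Amber 9.254, Red 4.139, Teal 9.559, Violet 4.647.
Rounding up: Silver 10, Green 7, Amber 10, Red 5, Teal 10, Violet 5 (total 47).
Violet receives 5.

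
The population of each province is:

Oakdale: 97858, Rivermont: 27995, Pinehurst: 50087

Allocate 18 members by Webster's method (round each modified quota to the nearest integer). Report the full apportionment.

Standard divisor 175940/18 ≈ 9774.444; standard quotas: Oakdale 10.012, Rivermont 2.864, Pinehurst 5.124.
Rounding to the nearest integer gives Oakdale 10, Rivermont 3, Pinehurst 5 — total 18, matching the house size, so no adjustment is needed.

Oakdale=10, Rivermont=3, Pinehurst=5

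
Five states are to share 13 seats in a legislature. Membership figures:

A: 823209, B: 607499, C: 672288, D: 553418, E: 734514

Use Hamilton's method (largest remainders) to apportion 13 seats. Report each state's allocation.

The standard divisor is 3390928/13 ≈ 260840.615.
Standard quotas: A 3.1560, B 2.3290, C 2.5774, D 2.1217, E 2.8159.
Lower quotas: A 3, B 2, C 2, D 2, E 2 (sum 11, leaving 2 seats).
Remainders in descending order: E 0.8159, C 0.5774, B 0.3290, A 0.1560, D 0.1217.
The surplus seats go to E, C.

A=3; B=2; C=3; D=2; E=3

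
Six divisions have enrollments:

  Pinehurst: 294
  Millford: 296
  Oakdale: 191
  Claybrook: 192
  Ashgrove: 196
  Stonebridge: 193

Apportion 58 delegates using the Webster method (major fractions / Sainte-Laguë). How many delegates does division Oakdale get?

Standard divisor 1362/58 ≈ 23.483; standard quotas: Pinehurst 12.520, Millford 12.605, Oakdale 8.134, Claybrook 8.176, Ashgrove 8.347, Stonebridge 8.219.
Rounding to the nearest integer gives Pinehurst 13, Millford 13, Oakdale 8, Claybrook 8, Ashgrove 8, Stonebridge 8 — total 58, matching the house size, so no adjustment is needed.
Oakdale receives 8.

8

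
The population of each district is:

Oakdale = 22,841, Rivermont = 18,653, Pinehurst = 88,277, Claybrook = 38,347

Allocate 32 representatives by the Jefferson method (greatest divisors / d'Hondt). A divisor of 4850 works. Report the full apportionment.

Oakdale 4, Rivermont 3, Pinehurst 18, Claybrook 7

With modified divisor 4850: modified quotas Oakdale 4.709, Rivermont 3.846, Pinehurst 18.201, Claybrook 7.907.
Rounding down: Oakdale 4, Rivermont 3, Pinehurst 18, Claybrook 7 (total 32).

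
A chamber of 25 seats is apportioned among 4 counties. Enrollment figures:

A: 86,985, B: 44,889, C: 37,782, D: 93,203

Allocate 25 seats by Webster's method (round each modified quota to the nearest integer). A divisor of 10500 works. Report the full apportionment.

With modified divisor 10500: modified quotas A 8.284, B 4.275, C 3.598, D 8.876.
Rounding to the nearest integer: A 8, B 4, C 4, D 9 (total 25).

A 8, B 4, C 4, D 9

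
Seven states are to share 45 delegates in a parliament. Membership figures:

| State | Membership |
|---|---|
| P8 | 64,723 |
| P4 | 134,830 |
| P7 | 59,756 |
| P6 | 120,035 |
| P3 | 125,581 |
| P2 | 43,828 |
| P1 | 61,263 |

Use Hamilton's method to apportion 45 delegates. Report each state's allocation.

P8: 5, P4: 10, P7: 4, P6: 9, P3: 9, P2: 3, P1: 5

Total 610016; standard divisor 610016/45 ≈ 13555.911.
Standard quotas: P8 4.7745, P4 9.9462, P7 4.4081, P6 8.8548, P3 9.2639, P2 3.2331, P1 4.5193.
Lower quotas: P8 4, P4 9, P7 4, P6 8, P3 9, P2 3, P1 4 (sum 41, leaving 4 seats).
Remainders in descending order: P4 0.9462, P6 0.8548, P8 0.7745, P1 0.5193, P7 0.4081, P3 0.2639, P2 0.2331.
The surplus seats go to P4, P6, P8, P1.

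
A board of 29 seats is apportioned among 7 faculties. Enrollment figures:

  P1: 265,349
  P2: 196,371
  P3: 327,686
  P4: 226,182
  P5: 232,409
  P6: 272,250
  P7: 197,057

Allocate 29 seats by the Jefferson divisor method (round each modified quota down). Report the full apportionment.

Standard divisor 1717304/29 ≈ 59217.379; standard quotas: P1 4.481, P2 3.316, P3 5.534, P4 3.820, P5 3.925, P6 4.597, P7 3.328.
Rounding down gives 4, 3, 5, 3, 3, 4, 3 = 25 seats, so the divisor must be adjusted.
With modified divisor 53800: modified quotas P1 4.932, P2 3.650, P3 6.091, P4 4.204, P5 4.320, P6 5.060, P7 3.663.
Rounding down: P1 4, P2 3, P3 6, P4 4, P5 4, P6 5, P7 3 (total 29).

P1 4; P2 3; P3 6; P4 4; P5 4; P6 5; P7 3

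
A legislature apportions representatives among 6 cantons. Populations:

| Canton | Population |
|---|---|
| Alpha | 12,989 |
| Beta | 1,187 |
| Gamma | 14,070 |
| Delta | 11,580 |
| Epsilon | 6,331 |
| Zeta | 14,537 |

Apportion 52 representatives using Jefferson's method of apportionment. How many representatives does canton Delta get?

Standard divisor 60694/52 ≈ 1167.192; standard quotas: Alpha 11.128, Beta 1.017, Gamma 12.055, Delta 9.921, Epsilon 5.424, Zeta 12.455.
Rounding down gives 11, 1, 12, 9, 5, 12 = 50 seats, so the divisor must be adjusted.
With modified divisor 1100: modified quotas Alpha 11.808, Beta 1.079, Gamma 12.791, Delta 10.527, Epsilon 5.755, Zeta 13.215.
Rounding down: Alpha 11, Beta 1, Gamma 12, Delta 10, Epsilon 5, Zeta 13 (total 52).
Delta receives 10.

10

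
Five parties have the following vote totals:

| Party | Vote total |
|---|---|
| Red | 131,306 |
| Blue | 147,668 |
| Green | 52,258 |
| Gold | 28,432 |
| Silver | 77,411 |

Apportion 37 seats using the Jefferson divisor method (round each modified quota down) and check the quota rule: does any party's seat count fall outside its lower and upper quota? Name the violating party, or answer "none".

none

Standard quotas: Red 11.116, Blue 12.501, Green 4.424, Gold 2.407, Silver 6.553.
Jefferson allocation: Red 11, Blue 13, Green 4, Gold 2, Silver 7.
Every allocation lies between the lower and upper quota.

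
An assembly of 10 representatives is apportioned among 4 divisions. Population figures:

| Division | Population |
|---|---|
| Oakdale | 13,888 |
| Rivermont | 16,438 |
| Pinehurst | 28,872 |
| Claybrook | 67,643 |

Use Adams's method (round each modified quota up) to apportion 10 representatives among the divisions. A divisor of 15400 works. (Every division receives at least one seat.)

With modified divisor 15400: modified quotas Oakdale 0.902, Rivermont 1.067, Pinehurst 1.875, Claybrook 4.392.
Rounding up: Oakdale 1, Rivermont 2, Pinehurst 2, Claybrook 5 (total 10).

Oakdale 1; Rivermont 2; Pinehurst 2; Claybrook 5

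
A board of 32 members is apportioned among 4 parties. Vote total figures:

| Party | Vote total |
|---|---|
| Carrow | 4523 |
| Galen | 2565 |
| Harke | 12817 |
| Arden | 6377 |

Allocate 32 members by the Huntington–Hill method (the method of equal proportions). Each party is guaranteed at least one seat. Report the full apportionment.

With divisor 827: modified quotas Carrow 5.469, Galen 3.102, Harke 15.498, Arden 7.711.
Geometric-mean thresholds: Carrow √(5·6)=5.477, Galen √(3·4)=3.464, Harke √(15·16)=15.492, Arden √(7·8)=7.483.
Each quota rounded against its threshold gives Carrow 5, Galen 3, Harke 16, Arden 8 (total 32).

Carrow=5, Galen=3, Harke=16, Arden=8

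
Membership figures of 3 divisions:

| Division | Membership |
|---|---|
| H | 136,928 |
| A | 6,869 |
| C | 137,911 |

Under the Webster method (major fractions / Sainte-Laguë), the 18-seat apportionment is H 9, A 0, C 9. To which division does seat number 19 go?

Priority for the next seat is population ÷ (current seats + 0.5).
Priorities: H 14413.474, A 13738.000, C 14516.947.
Highest priority: C.

C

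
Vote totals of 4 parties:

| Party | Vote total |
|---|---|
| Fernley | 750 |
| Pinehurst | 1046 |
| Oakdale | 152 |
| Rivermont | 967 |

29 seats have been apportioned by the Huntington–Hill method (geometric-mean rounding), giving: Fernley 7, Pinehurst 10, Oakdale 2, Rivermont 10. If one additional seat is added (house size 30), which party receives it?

Priority for the next seat is population ÷ (√(s·(s+1))).
Priorities: Fernley 100.223, Pinehurst 99.732, Oakdale 62.054, Rivermont 92.200.
Highest priority: Fernley.

Fernley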